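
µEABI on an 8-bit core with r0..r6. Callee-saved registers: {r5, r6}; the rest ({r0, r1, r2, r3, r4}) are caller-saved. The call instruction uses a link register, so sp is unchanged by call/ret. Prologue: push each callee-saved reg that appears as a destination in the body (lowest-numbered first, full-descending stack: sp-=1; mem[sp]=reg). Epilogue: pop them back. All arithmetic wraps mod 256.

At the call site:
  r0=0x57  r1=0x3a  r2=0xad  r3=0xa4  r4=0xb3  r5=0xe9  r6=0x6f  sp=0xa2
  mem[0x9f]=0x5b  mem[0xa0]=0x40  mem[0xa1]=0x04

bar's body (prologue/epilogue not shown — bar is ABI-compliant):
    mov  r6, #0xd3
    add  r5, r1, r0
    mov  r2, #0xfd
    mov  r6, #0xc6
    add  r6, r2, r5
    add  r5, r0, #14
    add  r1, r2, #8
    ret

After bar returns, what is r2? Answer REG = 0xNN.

prologue: push r5 → mem[0xa1]=0xe9, sp=0xa1
prologue: push r6 → mem[0xa0]=0x6f, sp=0xa0
body[0] mov  r6, #0xd3 → r6=0xd3
body[1] add  r5, r1, r0 → r5=0x91
body[2] mov  r2, #0xfd → r2=0xfd
body[3] mov  r6, #0xc6 → r6=0xc6
body[4] add  r6, r2, r5 → r6=0x8e
body[5] add  r5, r0, #14 → r5=0x65
body[6] add  r1, r2, #8 → r1=0x05
epilogue: pop r6=0x6f, sp=0xa1
epilogue: pop r5=0xe9, sp=0xa2
r2 is caller-saved → body value

REG = 0xfd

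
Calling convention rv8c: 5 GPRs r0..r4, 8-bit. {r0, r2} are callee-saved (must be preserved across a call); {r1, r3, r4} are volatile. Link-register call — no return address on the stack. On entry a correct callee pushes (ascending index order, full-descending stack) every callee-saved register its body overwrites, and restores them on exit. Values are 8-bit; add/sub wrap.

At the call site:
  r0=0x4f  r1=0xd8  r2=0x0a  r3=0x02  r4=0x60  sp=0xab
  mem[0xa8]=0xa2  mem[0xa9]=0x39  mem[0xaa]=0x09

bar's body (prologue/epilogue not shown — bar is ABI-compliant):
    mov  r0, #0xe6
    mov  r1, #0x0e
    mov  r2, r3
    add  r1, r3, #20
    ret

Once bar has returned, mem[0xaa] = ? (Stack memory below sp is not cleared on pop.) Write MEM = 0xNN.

MEM = 0x4f

prologue: push r0 -> mem[0xaa]=0x4f, sp=0xaa
prologue: push r2 -> mem[0xa9]=0x0a, sp=0xa9
body[0] mov  r0, #0xe6 -> r0=0xe6
body[1] mov  r1, #0x0e -> r1=0x0e
body[2] mov  r2, r3 -> r2=0x02
body[3] add  r1, r3, #20 -> r1=0x16
epilogue: pop r2=0x0a, sp=0xaa
epilogue: pop r0=0x4f, sp=0xab
prologue pushed ['r0', 'r2'] at ['0xaa', '0xa9']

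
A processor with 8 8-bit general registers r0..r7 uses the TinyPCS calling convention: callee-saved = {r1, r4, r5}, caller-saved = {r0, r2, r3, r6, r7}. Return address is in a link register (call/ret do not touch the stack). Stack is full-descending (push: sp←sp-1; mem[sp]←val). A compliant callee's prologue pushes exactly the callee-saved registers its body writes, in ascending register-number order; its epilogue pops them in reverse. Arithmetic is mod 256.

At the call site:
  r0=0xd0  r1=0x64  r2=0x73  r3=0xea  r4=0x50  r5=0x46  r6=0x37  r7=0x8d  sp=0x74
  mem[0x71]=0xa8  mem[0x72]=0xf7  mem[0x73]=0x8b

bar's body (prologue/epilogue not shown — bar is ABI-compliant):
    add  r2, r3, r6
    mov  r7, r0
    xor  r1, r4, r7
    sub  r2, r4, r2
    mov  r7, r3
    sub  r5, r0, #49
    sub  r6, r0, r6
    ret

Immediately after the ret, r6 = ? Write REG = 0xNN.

REG = 0x99

prologue: push r1 → mem[0x73]=0x64, sp=0x73
prologue: push r5 → mem[0x72]=0x46, sp=0x72
body[0] add  r2, r3, r6 → r2=0x21
body[1] mov  r7, r0 → r7=0xd0
body[2] xor  r1, r4, r7 → r1=0x80
body[3] sub  r2, r4, r2 → r2=0x2f
body[4] mov  r7, r3 → r7=0xea
body[5] sub  r5, r0, #49 → r5=0x9f
body[6] sub  r6, r0, r6 → r6=0x99
epilogue: pop r5=0x46, sp=0x73
epilogue: pop r1=0x64, sp=0x74
r6 is caller-saved → body value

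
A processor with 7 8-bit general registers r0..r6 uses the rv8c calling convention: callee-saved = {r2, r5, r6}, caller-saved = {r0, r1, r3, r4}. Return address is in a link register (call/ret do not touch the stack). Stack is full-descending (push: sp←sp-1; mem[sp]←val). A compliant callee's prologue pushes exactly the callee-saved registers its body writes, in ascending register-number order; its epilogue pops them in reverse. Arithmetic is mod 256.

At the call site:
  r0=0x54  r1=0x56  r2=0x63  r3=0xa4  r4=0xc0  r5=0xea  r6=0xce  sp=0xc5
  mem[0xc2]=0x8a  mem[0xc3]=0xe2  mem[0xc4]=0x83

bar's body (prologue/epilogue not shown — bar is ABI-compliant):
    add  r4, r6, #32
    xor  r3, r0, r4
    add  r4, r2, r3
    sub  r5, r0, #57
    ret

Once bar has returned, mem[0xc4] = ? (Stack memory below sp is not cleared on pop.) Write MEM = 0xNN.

MEM = 0xea

prologue: push r5 -> mem[0xc4]=0xea, sp=0xc4
body[0] add  r4, r6, #32 -> r4=0xee
body[1] xor  r3, r0, r4 -> r3=0xba
body[2] add  r4, r2, r3 -> r4=0x1d
body[3] sub  r5, r0, #57 -> r5=0x1b
epilogue: pop r5=0xea, sp=0xc5
prologue pushed ['r5'] at ['0xc4']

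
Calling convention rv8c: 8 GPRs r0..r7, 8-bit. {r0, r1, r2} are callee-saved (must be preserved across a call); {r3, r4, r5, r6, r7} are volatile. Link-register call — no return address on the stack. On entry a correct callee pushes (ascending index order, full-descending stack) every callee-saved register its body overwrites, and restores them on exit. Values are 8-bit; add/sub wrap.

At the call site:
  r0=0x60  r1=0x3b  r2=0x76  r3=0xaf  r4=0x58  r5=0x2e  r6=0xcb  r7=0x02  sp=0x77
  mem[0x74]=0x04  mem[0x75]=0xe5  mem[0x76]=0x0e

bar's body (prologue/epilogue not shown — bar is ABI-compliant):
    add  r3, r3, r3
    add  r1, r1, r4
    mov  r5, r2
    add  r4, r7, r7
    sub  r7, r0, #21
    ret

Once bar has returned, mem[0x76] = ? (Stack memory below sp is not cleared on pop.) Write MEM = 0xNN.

prologue: push r1 -> mem[0x76]=0x3b, sp=0x76
body[0] add  r3, r3, r3 -> r3=0x5e
body[1] add  r1, r1, r4 -> r1=0x93
body[2] mov  r5, r2 -> r5=0x76
body[3] add  r4, r7, r7 -> r4=0x04
body[4] sub  r7, r0, #21 -> r7=0x4b
epilogue: pop r1=0x3b, sp=0x77
prologue pushed ['r1'] at ['0x76']

MEM = 0x3b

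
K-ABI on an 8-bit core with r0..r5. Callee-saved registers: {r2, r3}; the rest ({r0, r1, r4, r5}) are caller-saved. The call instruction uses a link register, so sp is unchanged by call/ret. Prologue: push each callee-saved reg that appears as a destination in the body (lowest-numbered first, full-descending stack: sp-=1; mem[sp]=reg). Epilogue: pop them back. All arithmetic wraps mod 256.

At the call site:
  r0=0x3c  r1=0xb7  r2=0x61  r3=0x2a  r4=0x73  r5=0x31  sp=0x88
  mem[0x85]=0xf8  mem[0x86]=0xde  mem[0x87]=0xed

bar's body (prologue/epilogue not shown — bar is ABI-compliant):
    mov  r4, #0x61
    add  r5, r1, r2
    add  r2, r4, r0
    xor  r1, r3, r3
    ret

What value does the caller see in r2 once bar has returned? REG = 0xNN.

prologue: push r2 -> mem[0x87]=0x61, sp=0x87
body[0] mov  r4, #0x61 -> r4=0x61
body[1] add  r5, r1, r2 -> r5=0x18
body[2] add  r2, r4, r0 -> r2=0x9d
body[3] xor  r1, r3, r3 -> r1=0x00
epilogue: pop r2=0x61, sp=0x88
r2 is callee-saved -> restored

REG = 0x61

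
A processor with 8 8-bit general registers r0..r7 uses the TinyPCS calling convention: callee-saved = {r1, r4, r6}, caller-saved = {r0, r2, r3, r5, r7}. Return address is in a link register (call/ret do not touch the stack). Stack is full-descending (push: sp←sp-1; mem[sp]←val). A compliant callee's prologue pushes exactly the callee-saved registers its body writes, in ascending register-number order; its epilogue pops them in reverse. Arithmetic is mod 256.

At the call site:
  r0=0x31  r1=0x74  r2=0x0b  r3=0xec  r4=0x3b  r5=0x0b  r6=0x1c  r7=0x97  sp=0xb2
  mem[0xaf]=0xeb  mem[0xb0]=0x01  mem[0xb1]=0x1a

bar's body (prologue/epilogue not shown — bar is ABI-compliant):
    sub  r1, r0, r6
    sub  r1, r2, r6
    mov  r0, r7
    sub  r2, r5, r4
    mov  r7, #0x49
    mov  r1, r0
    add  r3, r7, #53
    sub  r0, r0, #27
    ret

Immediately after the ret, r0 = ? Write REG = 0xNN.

prologue: push r1 -> mem[0xb1]=0x74, sp=0xb1
body[0] sub  r1, r0, r6 -> r1=0x15
body[1] sub  r1, r2, r6 -> r1=0xef
body[2] mov  r0, r7 -> r0=0x97
body[3] sub  r2, r5, r4 -> r2=0xd0
body[4] mov  r7, #0x49 -> r7=0x49
body[5] mov  r1, r0 -> r1=0x97
body[6] add  r3, r7, #53 -> r3=0x7e
body[7] sub  r0, r0, #27 -> r0=0x7c
epilogue: pop r1=0x74, sp=0xb2
r0 is caller-saved -> body value

REG = 0x7c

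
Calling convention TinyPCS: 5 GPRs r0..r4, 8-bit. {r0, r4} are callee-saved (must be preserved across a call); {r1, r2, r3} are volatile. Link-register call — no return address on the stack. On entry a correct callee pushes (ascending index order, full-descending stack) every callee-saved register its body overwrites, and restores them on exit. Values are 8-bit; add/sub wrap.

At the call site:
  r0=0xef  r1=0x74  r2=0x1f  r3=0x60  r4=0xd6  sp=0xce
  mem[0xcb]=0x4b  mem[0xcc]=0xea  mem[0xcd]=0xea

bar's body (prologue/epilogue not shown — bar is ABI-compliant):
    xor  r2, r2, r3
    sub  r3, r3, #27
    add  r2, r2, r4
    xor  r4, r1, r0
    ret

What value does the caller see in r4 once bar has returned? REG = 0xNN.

prologue: push r4 -> mem[0xcd]=0xd6, sp=0xcd
body[0] xor  r2, r2, r3 -> r2=0x7f
body[1] sub  r3, r3, #27 -> r3=0x45
body[2] add  r2, r2, r4 -> r2=0x55
body[3] xor  r4, r1, r0 -> r4=0x9b
epilogue: pop r4=0xd6, sp=0xce
r4 is callee-saved -> restored

REG = 0xd6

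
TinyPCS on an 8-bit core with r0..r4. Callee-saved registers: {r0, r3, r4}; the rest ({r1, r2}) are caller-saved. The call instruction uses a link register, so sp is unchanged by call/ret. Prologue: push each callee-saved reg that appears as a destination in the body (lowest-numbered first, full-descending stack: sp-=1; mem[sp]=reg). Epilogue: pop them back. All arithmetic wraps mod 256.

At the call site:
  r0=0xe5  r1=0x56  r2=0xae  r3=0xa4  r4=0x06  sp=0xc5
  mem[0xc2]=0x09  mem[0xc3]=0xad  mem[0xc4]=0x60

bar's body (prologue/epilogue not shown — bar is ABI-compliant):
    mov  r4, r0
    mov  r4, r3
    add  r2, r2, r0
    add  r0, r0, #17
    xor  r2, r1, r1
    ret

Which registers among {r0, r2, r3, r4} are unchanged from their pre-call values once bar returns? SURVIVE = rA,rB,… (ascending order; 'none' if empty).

prologue: push r0 -> mem[0xc4]=0xe5, sp=0xc4
prologue: push r4 -> mem[0xc3]=0x06, sp=0xc3
body[0] mov  r4, r0 -> r4=0xe5
body[1] mov  r4, r3 -> r4=0xa4
body[2] add  r2, r2, r0 -> r2=0x93
body[3] add  r0, r0, #17 -> r0=0xf6
body[4] xor  r2, r1, r1 -> r2=0x00
epilogue: pop r4=0x06, sp=0xc4
epilogue: pop r0=0xe5, sp=0xc5
r0: callee-saved, written=True
r2: caller-saved, written=True
r3: callee-saved, written=False
r4: callee-saved, written=True

SURVIVE = r0,r3,r4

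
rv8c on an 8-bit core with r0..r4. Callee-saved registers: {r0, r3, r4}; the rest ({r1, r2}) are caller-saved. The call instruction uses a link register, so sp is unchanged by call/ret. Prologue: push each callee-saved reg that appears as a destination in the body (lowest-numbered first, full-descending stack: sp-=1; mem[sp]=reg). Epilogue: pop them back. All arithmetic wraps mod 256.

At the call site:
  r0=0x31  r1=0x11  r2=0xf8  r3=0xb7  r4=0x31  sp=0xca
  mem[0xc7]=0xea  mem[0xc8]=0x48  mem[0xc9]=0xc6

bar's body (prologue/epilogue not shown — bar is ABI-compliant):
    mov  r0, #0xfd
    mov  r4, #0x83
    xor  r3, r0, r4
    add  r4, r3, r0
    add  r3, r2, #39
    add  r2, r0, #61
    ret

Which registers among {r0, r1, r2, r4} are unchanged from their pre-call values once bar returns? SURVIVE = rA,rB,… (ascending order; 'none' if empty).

prologue: push r0 → mem[0xc9]=0x31, sp=0xc9
prologue: push r3 → mem[0xc8]=0xb7, sp=0xc8
prologue: push r4 → mem[0xc7]=0x31, sp=0xc7
body[0] mov  r0, #0xfd → r0=0xfd
body[1] mov  r4, #0x83 → r4=0x83
body[2] xor  r3, r0, r4 → r3=0x7e
body[3] add  r4, r3, r0 → r4=0x7b
body[4] add  r3, r2, #39 → r3=0x1f
body[5] add  r2, r0, #61 → r2=0x3a
epilogue: pop r4=0x31, sp=0xc8
epilogue: pop r3=0xb7, sp=0xc9
epilogue: pop r0=0x31, sp=0xca
r0: callee-saved, written=True
r1: caller-saved, written=False
r2: caller-saved, written=True
r4: callee-saved, written=True

SURVIVE = r0,r1,r4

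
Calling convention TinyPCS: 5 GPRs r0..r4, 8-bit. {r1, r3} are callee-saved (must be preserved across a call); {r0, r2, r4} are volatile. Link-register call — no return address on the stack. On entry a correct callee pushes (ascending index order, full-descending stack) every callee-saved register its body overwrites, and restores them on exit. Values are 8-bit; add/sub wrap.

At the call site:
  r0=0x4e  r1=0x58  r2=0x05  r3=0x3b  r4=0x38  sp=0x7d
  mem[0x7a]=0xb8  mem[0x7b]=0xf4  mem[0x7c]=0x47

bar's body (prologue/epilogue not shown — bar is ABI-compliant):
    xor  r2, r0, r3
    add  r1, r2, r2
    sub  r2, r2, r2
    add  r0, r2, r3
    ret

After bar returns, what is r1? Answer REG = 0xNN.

REG = 0x58

prologue: push r1 -> mem[0x7c]=0x58, sp=0x7c
body[0] xor  r2, r0, r3 -> r2=0x75
body[1] add  r1, r2, r2 -> r1=0xea
body[2] sub  r2, r2, r2 -> r2=0x00
body[3] add  r0, r2, r3 -> r0=0x3b
epilogue: pop r1=0x58, sp=0x7d
r1 is callee-saved -> restored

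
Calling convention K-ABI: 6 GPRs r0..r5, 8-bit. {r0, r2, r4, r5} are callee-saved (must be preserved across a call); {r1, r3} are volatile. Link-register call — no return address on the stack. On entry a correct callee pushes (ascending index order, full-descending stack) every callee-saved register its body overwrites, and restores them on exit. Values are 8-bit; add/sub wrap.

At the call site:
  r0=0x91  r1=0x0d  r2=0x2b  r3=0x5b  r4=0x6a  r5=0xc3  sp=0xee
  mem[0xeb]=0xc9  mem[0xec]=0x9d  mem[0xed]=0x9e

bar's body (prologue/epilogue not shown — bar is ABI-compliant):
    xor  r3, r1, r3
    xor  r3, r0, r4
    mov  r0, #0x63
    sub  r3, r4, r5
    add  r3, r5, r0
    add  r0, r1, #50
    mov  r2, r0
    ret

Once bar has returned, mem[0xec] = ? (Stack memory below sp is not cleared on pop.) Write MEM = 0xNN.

MEM = 0x2b

prologue: push r0 → mem[0xed]=0x91, sp=0xed
prologue: push r2 → mem[0xec]=0x2b, sp=0xec
body[0] xor  r3, r1, r3 → r3=0x56
body[1] xor  r3, r0, r4 → r3=0xfb
body[2] mov  r0, #0x63 → r0=0x63
body[3] sub  r3, r4, r5 → r3=0xa7
body[4] add  r3, r5, r0 → r3=0x26
body[5] add  r0, r1, #50 → r0=0x3f
body[6] mov  r2, r0 → r2=0x3f
epilogue: pop r2=0x2b, sp=0xed
epilogue: pop r0=0x91, sp=0xee
prologue pushed ['r0', 'r2'] at ['0xed', '0xec']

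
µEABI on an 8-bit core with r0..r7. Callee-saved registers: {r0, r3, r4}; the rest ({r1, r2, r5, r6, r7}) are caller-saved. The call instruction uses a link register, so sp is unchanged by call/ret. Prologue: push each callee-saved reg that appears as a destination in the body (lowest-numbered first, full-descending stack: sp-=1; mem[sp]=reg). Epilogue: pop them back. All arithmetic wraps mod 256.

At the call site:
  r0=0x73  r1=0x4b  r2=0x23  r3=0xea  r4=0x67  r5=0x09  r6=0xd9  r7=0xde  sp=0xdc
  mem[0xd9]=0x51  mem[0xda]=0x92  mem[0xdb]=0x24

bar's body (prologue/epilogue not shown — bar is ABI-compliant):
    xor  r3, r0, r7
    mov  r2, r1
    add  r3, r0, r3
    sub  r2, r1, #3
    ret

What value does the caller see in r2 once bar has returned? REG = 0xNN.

prologue: push r3 -> mem[0xdb]=0xea, sp=0xdb
body[0] xor  r3, r0, r7 -> r3=0xad
body[1] mov  r2, r1 -> r2=0x4b
body[2] add  r3, r0, r3 -> r3=0x20
body[3] sub  r2, r1, #3 -> r2=0x48
epilogue: pop r3=0xea, sp=0xdc
r2 is caller-saved -> body value

REG = 0x48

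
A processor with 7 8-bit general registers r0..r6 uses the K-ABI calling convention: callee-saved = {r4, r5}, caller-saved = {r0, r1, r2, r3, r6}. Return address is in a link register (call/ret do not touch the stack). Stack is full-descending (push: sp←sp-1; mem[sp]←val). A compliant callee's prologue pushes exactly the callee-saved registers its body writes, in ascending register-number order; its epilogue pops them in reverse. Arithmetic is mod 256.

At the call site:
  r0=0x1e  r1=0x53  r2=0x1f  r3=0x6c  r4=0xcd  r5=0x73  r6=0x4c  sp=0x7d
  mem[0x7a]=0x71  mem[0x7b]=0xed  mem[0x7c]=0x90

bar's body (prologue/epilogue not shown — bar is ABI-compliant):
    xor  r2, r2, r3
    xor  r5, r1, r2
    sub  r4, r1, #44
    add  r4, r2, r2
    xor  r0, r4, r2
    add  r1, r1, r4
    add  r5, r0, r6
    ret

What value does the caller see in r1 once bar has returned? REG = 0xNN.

prologue: push r4 -> mem[0x7c]=0xcd, sp=0x7c
prologue: push r5 -> mem[0x7b]=0x73, sp=0x7b
body[0] xor  r2, r2, r3 -> r2=0x73
body[1] xor  r5, r1, r2 -> r5=0x20
body[2] sub  r4, r1, #44 -> r4=0x27
body[3] add  r4, r2, r2 -> r4=0xe6
body[4] xor  r0, r4, r2 -> r0=0x95
body[5] add  r1, r1, r4 -> r1=0x39
body[6] add  r5, r0, r6 -> r5=0xe1
epilogue: pop r5=0x73, sp=0x7c
epilogue: pop r4=0xcd, sp=0x7d
r1 is caller-saved -> body value

REG = 0x39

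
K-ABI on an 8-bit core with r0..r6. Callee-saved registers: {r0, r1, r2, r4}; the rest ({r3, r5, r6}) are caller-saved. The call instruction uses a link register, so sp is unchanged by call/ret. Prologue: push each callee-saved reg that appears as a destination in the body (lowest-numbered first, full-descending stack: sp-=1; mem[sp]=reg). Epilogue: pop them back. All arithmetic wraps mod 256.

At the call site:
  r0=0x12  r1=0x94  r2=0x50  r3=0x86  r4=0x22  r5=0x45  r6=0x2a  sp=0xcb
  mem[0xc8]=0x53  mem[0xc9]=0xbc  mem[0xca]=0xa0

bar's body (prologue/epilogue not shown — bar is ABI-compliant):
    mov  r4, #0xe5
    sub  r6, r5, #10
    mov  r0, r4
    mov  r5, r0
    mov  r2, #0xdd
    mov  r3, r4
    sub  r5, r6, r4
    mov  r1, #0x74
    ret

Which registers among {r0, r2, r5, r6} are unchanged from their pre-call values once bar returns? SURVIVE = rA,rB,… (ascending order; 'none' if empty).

SURVIVE = r0,r2

prologue: push r0 → mem[0xca]=0x12, sp=0xca
prologue: push r1 → mem[0xc9]=0x94, sp=0xc9
prologue: push r2 → mem[0xc8]=0x50, sp=0xc8
prologue: push r4 → mem[0xc7]=0x22, sp=0xc7
body[0] mov  r4, #0xe5 → r4=0xe5
body[1] sub  r6, r5, #10 → r6=0x3b
body[2] mov  r0, r4 → r0=0xe5
body[3] mov  r5, r0 → r5=0xe5
body[4] mov  r2, #0xdd → r2=0xdd
body[5] mov  r3, r4 → r3=0xe5
body[6] sub  r5, r6, r4 → r5=0x56
body[7] mov  r1, #0x74 → r1=0x74
epilogue: pop r4=0x22, sp=0xc8
epilogue: pop r2=0x50, sp=0xc9
epilogue: pop r1=0x94, sp=0xca
epilogue: pop r0=0x12, sp=0xcb
r0: callee-saved, written=True
r2: callee-saved, written=True
r5: caller-saved, written=True
r6: caller-saved, written=True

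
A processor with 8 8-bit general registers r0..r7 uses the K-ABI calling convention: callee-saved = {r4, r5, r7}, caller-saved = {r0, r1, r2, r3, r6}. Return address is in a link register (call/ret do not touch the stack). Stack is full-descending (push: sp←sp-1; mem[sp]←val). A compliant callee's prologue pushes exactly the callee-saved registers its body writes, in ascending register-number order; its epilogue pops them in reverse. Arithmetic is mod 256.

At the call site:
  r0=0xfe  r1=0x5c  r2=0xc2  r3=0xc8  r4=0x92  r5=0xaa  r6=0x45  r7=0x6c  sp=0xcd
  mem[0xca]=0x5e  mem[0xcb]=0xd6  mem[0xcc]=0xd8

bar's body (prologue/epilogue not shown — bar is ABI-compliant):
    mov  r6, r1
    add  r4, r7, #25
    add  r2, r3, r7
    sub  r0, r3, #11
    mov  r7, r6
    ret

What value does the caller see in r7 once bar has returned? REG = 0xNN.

REG = 0x6c

prologue: push r4 → mem[0xcc]=0x92, sp=0xcc
prologue: push r7 → mem[0xcb]=0x6c, sp=0xcb
body[0] mov  r6, r1 → r6=0x5c
body[1] add  r4, r7, #25 → r4=0x85
body[2] add  r2, r3, r7 → r2=0x34
body[3] sub  r0, r3, #11 → r0=0xbd
body[4] mov  r7, r6 → r7=0x5c
epilogue: pop r7=0x6c, sp=0xcc
epilogue: pop r4=0x92, sp=0xcd
r7 is callee-saved → restored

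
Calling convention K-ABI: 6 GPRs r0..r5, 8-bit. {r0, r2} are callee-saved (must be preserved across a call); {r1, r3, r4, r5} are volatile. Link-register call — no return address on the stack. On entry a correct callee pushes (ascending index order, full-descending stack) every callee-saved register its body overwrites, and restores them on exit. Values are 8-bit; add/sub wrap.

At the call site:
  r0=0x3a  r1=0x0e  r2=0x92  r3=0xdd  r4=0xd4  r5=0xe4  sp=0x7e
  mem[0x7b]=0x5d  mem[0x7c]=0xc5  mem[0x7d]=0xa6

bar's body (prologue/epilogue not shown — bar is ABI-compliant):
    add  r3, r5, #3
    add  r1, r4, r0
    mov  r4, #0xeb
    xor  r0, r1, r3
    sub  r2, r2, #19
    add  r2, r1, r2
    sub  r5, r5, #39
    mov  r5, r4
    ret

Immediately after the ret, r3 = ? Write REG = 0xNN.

prologue: push r0 -> mem[0x7d]=0x3a, sp=0x7d
prologue: push r2 -> mem[0x7c]=0x92, sp=0x7c
body[0] add  r3, r5, #3 -> r3=0xe7
body[1] add  r1, r4, r0 -> r1=0x0e
body[2] mov  r4, #0xeb -> r4=0xeb
body[3] xor  r0, r1, r3 -> r0=0xe9
body[4] sub  r2, r2, #19 -> r2=0x7f
body[5] add  r2, r1, r2 -> r2=0x8d
body[6] sub  r5, r5, #39 -> r5=0xbd
body[7] mov  r5, r4 -> r5=0xeb
epilogue: pop r2=0x92, sp=0x7d
epilogue: pop r0=0x3a, sp=0x7e
r3 is caller-saved -> body value

REG = 0xe7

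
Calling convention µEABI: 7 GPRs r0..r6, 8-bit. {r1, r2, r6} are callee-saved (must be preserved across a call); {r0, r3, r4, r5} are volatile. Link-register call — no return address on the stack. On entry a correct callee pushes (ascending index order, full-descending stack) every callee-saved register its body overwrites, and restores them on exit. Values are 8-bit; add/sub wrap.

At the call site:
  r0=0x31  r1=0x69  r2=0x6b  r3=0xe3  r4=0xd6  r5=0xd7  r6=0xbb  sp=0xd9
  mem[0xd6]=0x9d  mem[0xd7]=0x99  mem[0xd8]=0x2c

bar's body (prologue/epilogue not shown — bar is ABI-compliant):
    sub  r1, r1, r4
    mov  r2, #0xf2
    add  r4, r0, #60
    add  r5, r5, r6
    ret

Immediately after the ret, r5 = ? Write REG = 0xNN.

prologue: push r1 → mem[0xd8]=0x69, sp=0xd8
prologue: push r2 → mem[0xd7]=0x6b, sp=0xd7
body[0] sub  r1, r1, r4 → r1=0x93
body[1] mov  r2, #0xf2 → r2=0xf2
body[2] add  r4, r0, #60 → r4=0x6d
body[3] add  r5, r5, r6 → r5=0x92
epilogue: pop r2=0x6b, sp=0xd8
epilogue: pop r1=0x69, sp=0xd9
r5 is caller-saved → body value

REG = 0x92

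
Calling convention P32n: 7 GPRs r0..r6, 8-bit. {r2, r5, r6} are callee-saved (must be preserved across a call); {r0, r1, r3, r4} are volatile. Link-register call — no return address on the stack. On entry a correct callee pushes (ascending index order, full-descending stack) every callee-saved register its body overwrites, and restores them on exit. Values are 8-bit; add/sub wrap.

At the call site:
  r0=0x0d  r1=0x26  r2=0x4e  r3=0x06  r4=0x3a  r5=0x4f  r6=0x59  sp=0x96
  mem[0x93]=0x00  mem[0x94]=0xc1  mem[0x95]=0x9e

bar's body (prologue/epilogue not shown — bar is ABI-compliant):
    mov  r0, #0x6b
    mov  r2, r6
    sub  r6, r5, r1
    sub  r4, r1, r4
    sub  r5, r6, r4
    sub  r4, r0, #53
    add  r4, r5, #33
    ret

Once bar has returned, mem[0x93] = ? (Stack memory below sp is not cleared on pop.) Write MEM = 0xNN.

MEM = 0x59

prologue: push r2 -> mem[0x95]=0x4e, sp=0x95
prologue: push r5 -> mem[0x94]=0x4f, sp=0x94
prologue: push r6 -> mem[0x93]=0x59, sp=0x93
body[0] mov  r0, #0x6b -> r0=0x6b
body[1] mov  r2, r6 -> r2=0x59
body[2] sub  r6, r5, r1 -> r6=0x29
body[3] sub  r4, r1, r4 -> r4=0xec
body[4] sub  r5, r6, r4 -> r5=0x3d
body[5] sub  r4, r0, #53 -> r4=0x36
body[6] add  r4, r5, #33 -> r4=0x5e
epilogue: pop r6=0x59, sp=0x94
epilogue: pop r5=0x4f, sp=0x95
epilogue: pop r2=0x4e, sp=0x96
prologue pushed ['r2', 'r5', 'r6'] at ['0x95', '0x94', '0x93']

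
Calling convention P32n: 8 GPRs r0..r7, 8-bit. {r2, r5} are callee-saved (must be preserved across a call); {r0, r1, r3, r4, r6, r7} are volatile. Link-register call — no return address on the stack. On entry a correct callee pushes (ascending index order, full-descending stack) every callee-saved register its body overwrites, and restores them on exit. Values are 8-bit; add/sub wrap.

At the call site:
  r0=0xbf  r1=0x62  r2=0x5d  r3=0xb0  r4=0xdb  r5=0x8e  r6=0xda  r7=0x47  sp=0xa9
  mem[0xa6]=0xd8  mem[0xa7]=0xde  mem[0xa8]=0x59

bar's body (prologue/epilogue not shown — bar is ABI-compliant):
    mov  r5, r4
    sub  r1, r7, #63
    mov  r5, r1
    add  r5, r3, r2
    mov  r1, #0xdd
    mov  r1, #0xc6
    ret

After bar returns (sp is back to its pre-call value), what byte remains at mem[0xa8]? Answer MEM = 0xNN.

prologue: push r5 → mem[0xa8]=0x8e, sp=0xa8
body[0] mov  r5, r4 → r5=0xdb
body[1] sub  r1, r7, #63 → r1=0x08
body[2] mov  r5, r1 → r5=0x08
body[3] add  r5, r3, r2 → r5=0x0d
body[4] mov  r1, #0xdd → r1=0xdd
body[5] mov  r1, #0xc6 → r1=0xc6
epilogue: pop r5=0x8e, sp=0xa9
prologue pushed ['r5'] at ['0xa8']

MEM = 0x8e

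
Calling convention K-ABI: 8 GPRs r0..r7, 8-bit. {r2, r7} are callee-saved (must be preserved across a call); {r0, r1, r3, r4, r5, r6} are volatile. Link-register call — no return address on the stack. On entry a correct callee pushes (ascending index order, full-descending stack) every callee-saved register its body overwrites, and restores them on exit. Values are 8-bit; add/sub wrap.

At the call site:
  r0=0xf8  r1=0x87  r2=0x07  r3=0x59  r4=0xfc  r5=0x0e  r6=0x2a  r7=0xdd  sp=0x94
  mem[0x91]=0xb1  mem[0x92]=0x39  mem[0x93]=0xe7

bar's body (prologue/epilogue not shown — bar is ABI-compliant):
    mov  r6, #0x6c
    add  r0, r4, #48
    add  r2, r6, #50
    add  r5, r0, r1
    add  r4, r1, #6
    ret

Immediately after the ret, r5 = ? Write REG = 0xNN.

REG = 0xb3

prologue: push r2 → mem[0x93]=0x07, sp=0x93
body[0] mov  r6, #0x6c → r6=0x6c
body[1] add  r0, r4, #48 → r0=0x2c
body[2] add  r2, r6, #50 → r2=0x9e
body[3] add  r5, r0, r1 → r5=0xb3
body[4] add  r4, r1, #6 → r4=0x8d
epilogue: pop r2=0x07, sp=0x94
r5 is caller-saved → body value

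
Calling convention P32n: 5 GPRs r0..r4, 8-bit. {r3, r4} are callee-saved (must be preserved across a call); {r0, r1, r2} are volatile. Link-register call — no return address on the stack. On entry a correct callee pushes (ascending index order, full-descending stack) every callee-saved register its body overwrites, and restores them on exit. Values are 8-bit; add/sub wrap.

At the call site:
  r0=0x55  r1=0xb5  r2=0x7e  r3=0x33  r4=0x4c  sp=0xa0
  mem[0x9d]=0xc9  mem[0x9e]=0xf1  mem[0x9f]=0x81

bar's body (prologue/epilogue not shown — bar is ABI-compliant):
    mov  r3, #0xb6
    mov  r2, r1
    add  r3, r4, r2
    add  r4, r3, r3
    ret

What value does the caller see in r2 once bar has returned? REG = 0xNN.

REG = 0xb5

prologue: push r3 -> mem[0x9f]=0x33, sp=0x9f
prologue: push r4 -> mem[0x9e]=0x4c, sp=0x9e
body[0] mov  r3, #0xb6 -> r3=0xb6
body[1] mov  r2, r1 -> r2=0xb5
body[2] add  r3, r4, r2 -> r3=0x01
body[3] add  r4, r3, r3 -> r4=0x02
epilogue: pop r4=0x4c, sp=0x9f
epilogue: pop r3=0x33, sp=0xa0
r2 is caller-saved -> body value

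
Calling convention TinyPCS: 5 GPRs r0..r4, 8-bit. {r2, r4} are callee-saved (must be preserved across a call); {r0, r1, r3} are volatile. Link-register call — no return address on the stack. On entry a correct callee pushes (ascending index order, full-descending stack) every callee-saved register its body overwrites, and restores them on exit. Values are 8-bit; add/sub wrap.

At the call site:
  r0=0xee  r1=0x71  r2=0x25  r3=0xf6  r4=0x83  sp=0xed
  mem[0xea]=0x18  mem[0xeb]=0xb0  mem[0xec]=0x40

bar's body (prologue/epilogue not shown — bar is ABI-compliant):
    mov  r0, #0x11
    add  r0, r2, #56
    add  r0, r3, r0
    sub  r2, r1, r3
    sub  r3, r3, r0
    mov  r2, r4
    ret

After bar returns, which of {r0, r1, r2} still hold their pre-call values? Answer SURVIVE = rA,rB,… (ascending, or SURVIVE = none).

prologue: push r2 -> mem[0xec]=0x25, sp=0xec
body[0] mov  r0, #0x11 -> r0=0x11
body[1] add  r0, r2, #56 -> r0=0x5d
body[2] add  r0, r3, r0 -> r0=0x53
body[3] sub  r2, r1, r3 -> r2=0x7b
body[4] sub  r3, r3, r0 -> r3=0xa3
body[5] mov  r2, r4 -> r2=0x83
epilogue: pop r2=0x25, sp=0xed
r0: caller-saved, written=True
r1: caller-saved, written=False
r2: callee-saved, written=True

SURVIVE = r1,r2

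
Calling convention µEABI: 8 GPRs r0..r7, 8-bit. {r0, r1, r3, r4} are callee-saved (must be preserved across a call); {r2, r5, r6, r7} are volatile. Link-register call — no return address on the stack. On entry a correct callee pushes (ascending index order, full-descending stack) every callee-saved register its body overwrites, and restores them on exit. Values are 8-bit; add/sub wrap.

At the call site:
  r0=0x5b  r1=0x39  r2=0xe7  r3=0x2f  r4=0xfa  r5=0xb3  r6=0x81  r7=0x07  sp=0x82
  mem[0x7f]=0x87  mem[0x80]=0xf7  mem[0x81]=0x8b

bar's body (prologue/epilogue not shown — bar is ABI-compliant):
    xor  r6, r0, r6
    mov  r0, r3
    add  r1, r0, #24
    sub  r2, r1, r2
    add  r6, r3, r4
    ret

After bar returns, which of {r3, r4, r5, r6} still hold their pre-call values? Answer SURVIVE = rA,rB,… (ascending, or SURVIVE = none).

prologue: push r0 → mem[0x81]=0x5b, sp=0x81
prologue: push r1 → mem[0x80]=0x39, sp=0x80
body[0] xor  r6, r0, r6 → r6=0xda
body[1] mov  r0, r3 → r0=0x2f
body[2] add  r1, r0, #24 → r1=0x47
body[3] sub  r2, r1, r2 → r2=0x60
body[4] add  r6, r3, r4 → r6=0x29
epilogue: pop r1=0x39, sp=0x81
epilogue: pop r0=0x5b, sp=0x82
r3: callee-saved, written=False
r4: callee-saved, written=False
r5: caller-saved, written=False
r6: caller-saved, written=True

SURVIVE = r3,r4,r5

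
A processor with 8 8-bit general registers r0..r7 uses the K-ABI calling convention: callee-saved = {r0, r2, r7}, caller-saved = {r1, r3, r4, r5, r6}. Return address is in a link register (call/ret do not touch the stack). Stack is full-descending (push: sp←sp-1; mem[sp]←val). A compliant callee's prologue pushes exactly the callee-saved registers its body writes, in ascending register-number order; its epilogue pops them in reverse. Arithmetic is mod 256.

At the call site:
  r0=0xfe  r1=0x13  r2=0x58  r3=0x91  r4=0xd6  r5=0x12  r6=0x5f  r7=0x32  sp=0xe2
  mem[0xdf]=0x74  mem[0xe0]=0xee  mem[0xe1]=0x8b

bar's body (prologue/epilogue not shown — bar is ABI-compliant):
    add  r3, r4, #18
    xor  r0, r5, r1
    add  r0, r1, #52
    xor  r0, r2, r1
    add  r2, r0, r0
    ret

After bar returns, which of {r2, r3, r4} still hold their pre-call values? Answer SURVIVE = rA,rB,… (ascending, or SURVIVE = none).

SURVIVE = r2,r4

prologue: push r0 -> mem[0xe1]=0xfe, sp=0xe1
prologue: push r2 -> mem[0xe0]=0x58, sp=0xe0
body[0] add  r3, r4, #18 -> r3=0xe8
body[1] xor  r0, r5, r1 -> r0=0x01
body[2] add  r0, r1, #52 -> r0=0x47
body[3] xor  r0, r2, r1 -> r0=0x4b
body[4] add  r2, r0, r0 -> r2=0x96
epilogue: pop r2=0x58, sp=0xe1
epilogue: pop r0=0xfe, sp=0xe2
r2: callee-saved, written=True
r3: caller-saved, written=True
r4: caller-saved, written=False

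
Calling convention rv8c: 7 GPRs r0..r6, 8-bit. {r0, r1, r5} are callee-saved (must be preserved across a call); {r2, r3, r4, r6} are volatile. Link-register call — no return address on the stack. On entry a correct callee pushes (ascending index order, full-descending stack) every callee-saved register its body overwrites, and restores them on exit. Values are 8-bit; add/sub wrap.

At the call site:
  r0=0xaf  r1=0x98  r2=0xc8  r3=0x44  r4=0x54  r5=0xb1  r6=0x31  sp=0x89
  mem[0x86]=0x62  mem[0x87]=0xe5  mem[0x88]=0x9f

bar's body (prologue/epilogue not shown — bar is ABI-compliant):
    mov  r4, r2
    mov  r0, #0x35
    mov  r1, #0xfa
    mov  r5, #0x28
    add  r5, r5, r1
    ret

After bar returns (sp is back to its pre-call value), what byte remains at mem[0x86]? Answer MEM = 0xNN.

MEM = 0xb1

prologue: push r0 → mem[0x88]=0xaf, sp=0x88
prologue: push r1 → mem[0x87]=0x98, sp=0x87
prologue: push r5 → mem[0x86]=0xb1, sp=0x86
body[0] mov  r4, r2 → r4=0xc8
body[1] mov  r0, #0x35 → r0=0x35
body[2] mov  r1, #0xfa → r1=0xfa
body[3] mov  r5, #0x28 → r5=0x28
body[4] add  r5, r5, r1 → r5=0x22
epilogue: pop r5=0xb1, sp=0x87
epilogue: pop r1=0x98, sp=0x88
epilogue: pop r0=0xaf, sp=0x89
prologue pushed ['r0', 'r1', 'r5'] at ['0x88', '0x87', '0x86']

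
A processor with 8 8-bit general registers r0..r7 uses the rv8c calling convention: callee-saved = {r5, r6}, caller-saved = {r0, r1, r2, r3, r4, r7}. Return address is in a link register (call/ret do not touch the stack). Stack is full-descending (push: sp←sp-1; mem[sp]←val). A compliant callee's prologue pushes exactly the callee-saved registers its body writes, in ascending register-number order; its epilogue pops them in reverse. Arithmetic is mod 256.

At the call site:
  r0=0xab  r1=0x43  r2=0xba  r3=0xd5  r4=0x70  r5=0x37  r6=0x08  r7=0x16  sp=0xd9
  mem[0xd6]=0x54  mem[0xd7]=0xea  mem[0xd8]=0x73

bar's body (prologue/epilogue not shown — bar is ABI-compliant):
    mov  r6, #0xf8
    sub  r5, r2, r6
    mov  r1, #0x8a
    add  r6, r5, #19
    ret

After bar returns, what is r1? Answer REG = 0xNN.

prologue: push r5 → mem[0xd8]=0x37, sp=0xd8
prologue: push r6 → mem[0xd7]=0x08, sp=0xd7
body[0] mov  r6, #0xf8 → r6=0xf8
body[1] sub  r5, r2, r6 → r5=0xc2
body[2] mov  r1, #0x8a → r1=0x8a
body[3] add  r6, r5, #19 → r6=0xd5
epilogue: pop r6=0x08, sp=0xd8
epilogue: pop r5=0x37, sp=0xd9
r1 is caller-saved → body value

REG = 0x8a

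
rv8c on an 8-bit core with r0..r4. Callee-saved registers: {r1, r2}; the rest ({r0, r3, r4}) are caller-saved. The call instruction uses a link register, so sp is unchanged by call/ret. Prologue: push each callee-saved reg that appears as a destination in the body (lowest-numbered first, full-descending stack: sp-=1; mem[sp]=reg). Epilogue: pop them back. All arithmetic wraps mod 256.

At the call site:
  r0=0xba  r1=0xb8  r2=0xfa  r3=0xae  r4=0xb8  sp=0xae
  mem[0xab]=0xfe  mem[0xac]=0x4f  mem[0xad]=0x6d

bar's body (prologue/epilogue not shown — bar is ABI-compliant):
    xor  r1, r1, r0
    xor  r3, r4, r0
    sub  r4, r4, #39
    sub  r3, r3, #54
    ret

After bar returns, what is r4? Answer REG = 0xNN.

REG = 0x91

prologue: push r1 -> mem[0xad]=0xb8, sp=0xad
body[0] xor  r1, r1, r0 -> r1=0x02
body[1] xor  r3, r4, r0 -> r3=0x02
body[2] sub  r4, r4, #39 -> r4=0x91
body[3] sub  r3, r3, #54 -> r3=0xcc
epilogue: pop r1=0xb8, sp=0xae
r4 is caller-saved -> body value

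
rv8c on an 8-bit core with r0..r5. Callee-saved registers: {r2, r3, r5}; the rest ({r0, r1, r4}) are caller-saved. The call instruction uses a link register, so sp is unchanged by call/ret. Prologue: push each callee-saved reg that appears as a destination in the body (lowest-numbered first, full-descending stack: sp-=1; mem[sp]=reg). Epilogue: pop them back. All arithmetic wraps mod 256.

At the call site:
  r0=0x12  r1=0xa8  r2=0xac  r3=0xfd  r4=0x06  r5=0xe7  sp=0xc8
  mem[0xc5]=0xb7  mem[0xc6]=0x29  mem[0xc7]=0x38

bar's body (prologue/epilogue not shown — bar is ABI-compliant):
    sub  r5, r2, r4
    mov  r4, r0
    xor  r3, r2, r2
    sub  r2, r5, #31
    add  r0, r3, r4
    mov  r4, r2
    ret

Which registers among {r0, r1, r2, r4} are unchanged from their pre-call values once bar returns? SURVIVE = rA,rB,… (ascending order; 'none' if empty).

SURVIVE = r0,r1,r2

prologue: push r2 -> mem[0xc7]=0xac, sp=0xc7
prologue: push r3 -> mem[0xc6]=0xfd, sp=0xc6
prologue: push r5 -> mem[0xc5]=0xe7, sp=0xc5
body[0] sub  r5, r2, r4 -> r5=0xa6
body[1] mov  r4, r0 -> r4=0x12
body[2] xor  r3, r2, r2 -> r3=0x00
body[3] sub  r2, r5, #31 -> r2=0x87
body[4] add  r0, r3, r4 -> r0=0x12
body[5] mov  r4, r2 -> r4=0x87
epilogue: pop r5=0xe7, sp=0xc6
epilogue: pop r3=0xfd, sp=0xc7
epilogue: pop r2=0xac, sp=0xc8
r0: caller-saved, written=True
r1: caller-saved, written=False
r2: callee-saved, written=True
r4: caller-saved, written=True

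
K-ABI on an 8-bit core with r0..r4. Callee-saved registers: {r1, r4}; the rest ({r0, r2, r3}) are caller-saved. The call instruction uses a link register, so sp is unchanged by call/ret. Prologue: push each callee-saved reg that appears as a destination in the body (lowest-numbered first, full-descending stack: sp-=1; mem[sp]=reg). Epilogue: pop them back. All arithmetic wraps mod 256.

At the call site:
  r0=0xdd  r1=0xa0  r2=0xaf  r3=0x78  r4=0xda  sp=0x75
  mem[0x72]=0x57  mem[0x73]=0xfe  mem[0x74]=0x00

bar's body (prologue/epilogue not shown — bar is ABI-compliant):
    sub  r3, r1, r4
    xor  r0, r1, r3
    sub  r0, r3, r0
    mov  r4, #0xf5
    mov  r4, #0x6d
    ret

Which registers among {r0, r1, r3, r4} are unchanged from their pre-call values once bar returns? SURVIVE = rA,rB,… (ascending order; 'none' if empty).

SURVIVE = r1,r4

prologue: push r4 -> mem[0x74]=0xda, sp=0x74
body[0] sub  r3, r1, r4 -> r3=0xc6
body[1] xor  r0, r1, r3 -> r0=0x66
body[2] sub  r0, r3, r0 -> r0=0x60
body[3] mov  r4, #0xf5 -> r4=0xf5
body[4] mov  r4, #0x6d -> r4=0x6d
epilogue: pop r4=0xda, sp=0x75
r0: caller-saved, written=True
r1: callee-saved, written=False
r3: caller-saved, written=True
r4: callee-saved, written=True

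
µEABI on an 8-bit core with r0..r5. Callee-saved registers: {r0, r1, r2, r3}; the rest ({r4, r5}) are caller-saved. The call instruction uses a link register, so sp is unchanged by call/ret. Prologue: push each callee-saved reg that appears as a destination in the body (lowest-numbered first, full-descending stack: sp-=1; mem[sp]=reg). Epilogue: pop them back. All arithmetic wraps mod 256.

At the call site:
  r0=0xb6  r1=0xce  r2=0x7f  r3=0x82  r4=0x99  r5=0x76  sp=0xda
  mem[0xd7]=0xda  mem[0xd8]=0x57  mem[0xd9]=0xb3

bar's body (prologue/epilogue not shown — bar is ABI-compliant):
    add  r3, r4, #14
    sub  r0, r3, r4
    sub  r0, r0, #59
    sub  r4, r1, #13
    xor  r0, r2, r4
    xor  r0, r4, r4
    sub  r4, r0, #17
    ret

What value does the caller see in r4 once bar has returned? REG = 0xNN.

prologue: push r0 -> mem[0xd9]=0xb6, sp=0xd9
prologue: push r3 -> mem[0xd8]=0x82, sp=0xd8
body[0] add  r3, r4, #14 -> r3=0xa7
body[1] sub  r0, r3, r4 -> r0=0x0e
body[2] sub  r0, r0, #59 -> r0=0xd3
body[3] sub  r4, r1, #13 -> r4=0xc1
body[4] xor  r0, r2, r4 -> r0=0xbe
body[5] xor  r0, r4, r4 -> r0=0x00
body[6] sub  r4, r0, #17 -> r4=0xef
epilogue: pop r3=0x82, sp=0xd9
epilogue: pop r0=0xb6, sp=0xda
r4 is caller-saved -> body value

REG = 0xef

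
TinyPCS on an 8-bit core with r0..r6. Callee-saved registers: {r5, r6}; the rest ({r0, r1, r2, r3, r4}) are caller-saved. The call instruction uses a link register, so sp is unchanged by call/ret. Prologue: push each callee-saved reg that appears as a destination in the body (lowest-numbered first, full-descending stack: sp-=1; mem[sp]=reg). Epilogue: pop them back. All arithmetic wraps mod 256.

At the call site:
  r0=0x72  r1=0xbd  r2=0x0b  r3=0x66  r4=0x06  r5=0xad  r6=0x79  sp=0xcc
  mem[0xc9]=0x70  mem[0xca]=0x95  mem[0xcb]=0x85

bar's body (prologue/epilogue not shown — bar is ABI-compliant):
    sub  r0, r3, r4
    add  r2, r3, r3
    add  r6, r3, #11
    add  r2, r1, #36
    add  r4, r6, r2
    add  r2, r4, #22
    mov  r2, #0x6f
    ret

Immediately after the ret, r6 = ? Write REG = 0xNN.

REG = 0x79

prologue: push r6 → mem[0xcb]=0x79, sp=0xcb
body[0] sub  r0, r3, r4 → r0=0x60
body[1] add  r2, r3, r3 → r2=0xcc
body[2] add  r6, r3, #11 → r6=0x71
body[3] add  r2, r1, #36 → r2=0xe1
body[4] add  r4, r6, r2 → r4=0x52
body[5] add  r2, r4, #22 → r2=0x68
body[6] mov  r2, #0x6f → r2=0x6f
epilogue: pop r6=0x79, sp=0xcc
r6 is callee-saved → restored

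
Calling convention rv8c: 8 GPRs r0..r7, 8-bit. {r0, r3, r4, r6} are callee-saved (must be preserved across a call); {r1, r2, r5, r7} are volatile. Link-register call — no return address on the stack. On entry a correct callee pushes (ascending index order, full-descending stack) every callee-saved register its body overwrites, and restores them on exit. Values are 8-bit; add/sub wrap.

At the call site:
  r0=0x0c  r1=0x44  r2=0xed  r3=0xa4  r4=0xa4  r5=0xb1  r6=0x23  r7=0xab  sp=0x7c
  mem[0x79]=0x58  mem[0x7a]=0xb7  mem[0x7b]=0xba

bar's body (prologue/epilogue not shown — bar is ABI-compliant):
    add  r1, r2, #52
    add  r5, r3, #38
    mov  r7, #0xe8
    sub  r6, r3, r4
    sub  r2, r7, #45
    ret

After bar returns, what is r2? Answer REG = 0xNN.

REG = 0xbb

prologue: push r6 → mem[0x7b]=0x23, sp=0x7b
body[0] add  r1, r2, #52 → r1=0x21
body[1] add  r5, r3, #38 → r5=0xca
body[2] mov  r7, #0xe8 → r7=0xe8
body[3] sub  r6, r3, r4 → r6=0x00
body[4] sub  r2, r7, #45 → r2=0xbb
epilogue: pop r6=0x23, sp=0x7c
r2 is caller-saved → body value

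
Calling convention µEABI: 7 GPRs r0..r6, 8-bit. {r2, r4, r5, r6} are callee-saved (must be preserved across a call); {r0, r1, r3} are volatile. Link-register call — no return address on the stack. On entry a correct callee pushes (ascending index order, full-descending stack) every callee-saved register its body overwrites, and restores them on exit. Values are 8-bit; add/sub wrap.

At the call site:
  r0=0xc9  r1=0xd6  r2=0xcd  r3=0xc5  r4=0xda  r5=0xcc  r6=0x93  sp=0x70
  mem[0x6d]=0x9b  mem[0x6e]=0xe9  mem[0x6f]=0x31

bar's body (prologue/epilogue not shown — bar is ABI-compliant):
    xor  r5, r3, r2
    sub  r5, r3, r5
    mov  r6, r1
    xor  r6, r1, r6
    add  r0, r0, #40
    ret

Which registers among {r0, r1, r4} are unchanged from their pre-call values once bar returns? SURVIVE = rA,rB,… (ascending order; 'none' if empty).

prologue: push r5 → mem[0x6f]=0xcc, sp=0x6f
prologue: push r6 → mem[0x6e]=0x93, sp=0x6e
body[0] xor  r5, r3, r2 → r5=0x08
body[1] sub  r5, r3, r5 → r5=0xbd
body[2] mov  r6, r1 → r6=0xd6
body[3] xor  r6, r1, r6 → r6=0x00
body[4] add  r0, r0, #40 → r0=0xf1
epilogue: pop r6=0x93, sp=0x6f
epilogue: pop r5=0xcc, sp=0x70
r0: caller-saved, written=True
r1: caller-saved, written=False
r4: callee-saved, written=False

SURVIVE = r1,r4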